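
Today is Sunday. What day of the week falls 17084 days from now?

17084 = 2440·7 + 4, so 17084 mod 7 = 4.
Sunday + 4 days → Thursday.

Thursday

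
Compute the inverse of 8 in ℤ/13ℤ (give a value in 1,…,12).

5

8·5 = 40 = 3·13 + 1, so 8⁻¹ ≡ 5 (mod 13).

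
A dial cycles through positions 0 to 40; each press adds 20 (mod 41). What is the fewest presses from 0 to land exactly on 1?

39

41 = 2·20 + 1
20 = 20·1 + 0
Back-substituting gives 20·39 ≡ 1 (mod 41).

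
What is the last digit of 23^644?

1

Last digits of 3^n: 3, 9, 7, 1 (period 4).
644 leaves remainder 0 on division by 4, so 23^644 ends in 1.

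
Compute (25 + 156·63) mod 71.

156·63 = 9828.
9828 mod 71 = 30 (since 138·71 = 9798).
(25 + 30) mod 71 = 55.

55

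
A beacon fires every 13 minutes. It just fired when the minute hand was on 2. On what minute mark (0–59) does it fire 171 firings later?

171·13 = 2223.
2223 = 37·60 + 3, so 2223 mod 60 = 3.
(2 + 3) mod 60 = 5.

5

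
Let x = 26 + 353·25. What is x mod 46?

353·25 = 8825.
8825 − 191·46 = 39, so 8825 ≡ 39 (mod 46).
(26 + 39) mod 46 = 19.

19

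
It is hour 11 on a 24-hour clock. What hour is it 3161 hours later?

3161 = 131·24 + 17, so 3161 mod 24 = 17.
(11 + 17) mod 24 = 4.

4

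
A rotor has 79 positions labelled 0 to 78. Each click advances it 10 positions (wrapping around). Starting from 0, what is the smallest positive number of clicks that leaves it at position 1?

10·8 = 80 = 1·79 + 1, so 10⁻¹ ≡ 8 (mod 79).

8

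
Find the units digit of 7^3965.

7

Last digits of 7^n: 7, 9, 3, 1 (period 4).
3965 mod 4 = 1, so the last digit matches 7^1 = 7.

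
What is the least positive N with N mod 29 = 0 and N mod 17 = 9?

145

Since 17·12 ≡ 1 (mod 29), take x = 9 + 17·((0−9)·12 mod 29) = 9 + 17·8 = 145.
Check: 145 mod 29 = 0, 145 mod 17 = 9.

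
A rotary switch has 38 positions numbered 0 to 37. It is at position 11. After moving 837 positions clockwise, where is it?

12

837 = 22·38 + 1, so 837 mod 38 = 1.
(11 + 1) mod 38 = 12.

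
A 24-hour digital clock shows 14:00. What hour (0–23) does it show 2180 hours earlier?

18

2180 = 90·24 + 20, so 2180 mod 24 = 20.
(14 − 20) mod 24 = 18.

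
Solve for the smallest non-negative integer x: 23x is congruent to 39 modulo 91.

65

The inverse of 23 mod 91 is 4 (since 23·4 = 92 ≡ 1).
So x ≡ 4·39 = 156 ≡ 65 (mod 91).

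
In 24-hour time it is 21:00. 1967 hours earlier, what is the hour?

Dividing 1967 by 24 gives quotient 81 and remainder 23.
(21 − 23) mod 24 = 22.

22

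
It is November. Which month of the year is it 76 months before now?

July

Dividing 76 by 12 gives quotient 6 and remainder 4.
November − 4 months → July.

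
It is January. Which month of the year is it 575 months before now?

575 − 47·12 = 11, so 575 ≡ 11 (mod 12).
January − 11 months → February.

February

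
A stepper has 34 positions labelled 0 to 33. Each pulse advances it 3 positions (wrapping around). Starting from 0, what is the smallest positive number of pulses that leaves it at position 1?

23

34 = 11·3 + 1
3 = 3·1 + 0
Back-substituting gives 3·23 ≡ 1 (mod 34).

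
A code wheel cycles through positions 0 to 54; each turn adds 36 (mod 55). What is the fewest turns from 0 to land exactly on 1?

26

55 = 1·36 + 19
36 = 1·19 + 17
19 = 1·17 + 2
17 = 8·2 + 1
2 = 2·1 + 0
Back-substituting gives 36·26 ≡ 1 (mod 55).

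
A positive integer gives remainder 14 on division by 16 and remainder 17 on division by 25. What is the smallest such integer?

x ≡ 14 (mod 16) gives x ∈ {14, 30, 46, 62, 78, 94, 110, 126, …}.
The first of these with x mod 25 = 17 is 142.

142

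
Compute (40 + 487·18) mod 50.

487·18 = 8766.
8766 = 175·50 + 16, so 8766 mod 50 = 16.
(40 + 16) mod 50 = 6.

6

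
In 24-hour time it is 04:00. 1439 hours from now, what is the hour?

3

1439 − 59·24 = 23, so 1439 ≡ 23 (mod 24).
(4 + 23) mod 24 = 3.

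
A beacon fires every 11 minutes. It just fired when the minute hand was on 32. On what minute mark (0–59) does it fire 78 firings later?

50

78·11 = 858.
Dividing 858 by 60 gives quotient 14 and remainder 18.
(32 + 18) mod 60 = 50.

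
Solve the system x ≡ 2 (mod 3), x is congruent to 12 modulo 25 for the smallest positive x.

x ≡ 2 (mod 3) gives x ∈ {2, 5, 8, 11, 14, 17, 20, 23, …}.
The first of these with x mod 25 = 12 is 62.

62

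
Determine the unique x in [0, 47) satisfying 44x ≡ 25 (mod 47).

23

The inverse of 44 mod 47 is 31 (since 44·31 = 1364 ≡ 1).
So x ≡ 31·25 = 775 ≡ 23 (mod 47).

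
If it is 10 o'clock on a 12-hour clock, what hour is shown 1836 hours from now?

1836 mod 12 = 0 (since 153·12 = 1836).
10 + 0 → 10 on a 12-hour dial.

10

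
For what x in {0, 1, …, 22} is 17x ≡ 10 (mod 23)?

The inverse of 17 mod 23 is 19 (since 17·19 = 323 ≡ 1).
Multiplying both sides by 19: x ≡ 19·10 = 190 ≡ 6 (mod 23).

6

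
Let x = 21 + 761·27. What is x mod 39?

15

761·27 = 20547.
20547 = 526·39 + 33, so 20547 mod 39 = 33.
(21 + 33) mod 39 = 15.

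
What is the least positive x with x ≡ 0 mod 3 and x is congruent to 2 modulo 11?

x ≡ 0 (mod 3) gives x ∈ {0, 3, 6, 9, 12, 15, 18, 21, …}.
The first of these with x mod 11 = 2 is 24.

24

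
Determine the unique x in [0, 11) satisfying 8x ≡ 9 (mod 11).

8

The inverse of 8 mod 11 is 7 (since 8·7 = 56 ≡ 1).
So x ≡ 7·9 = 63 ≡ 8 (mod 11).
Check: 8·8 = 64 = 5·11 + 9.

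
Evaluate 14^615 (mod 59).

44

Successive squares of 14 mod 59: 14^1≡14, 14^2≡19, 14^4≡7, 14^8≡49, 14^16≡41, 14^32≡29, 14^64≡15, 14^128≡48, 14^256≡3, 14^512≡9.
615 = 1 + 2 + 4 + 32 + 64 + 512, so 14^615 ≡ 14·19·7·29·15·9 ≡ 44 (mod 59).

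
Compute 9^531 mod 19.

1

Square-and-reduce mod 19: 9^1≡9, 9^2≡5, 9^4≡6, 9^8≡17, 9^16≡4, 9^32≡16, 9^64≡9, 9^128≡5, 9^256≡6, 9^512≡17.
531 = 1 + 2 + 16 + 512, so 9^531 ≡ 9·5·4·17 ≡ 1 (mod 19).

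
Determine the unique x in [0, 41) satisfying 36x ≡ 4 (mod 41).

36⁻¹ ≡ 8 (mod 41) because 36·8 = 288 = 7·41 + 1.
Multiplying both sides by 8: x ≡ 8·4 = 32 ≡ 32 (mod 41).

32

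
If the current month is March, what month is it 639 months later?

June

639 − 53·12 = 3, so 639 ≡ 3 (mod 12).
March + 3 months → June.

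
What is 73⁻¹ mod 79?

73·13 = 949 = 12·79 + 1, so 73⁻¹ ≡ 13 (mod 79).

13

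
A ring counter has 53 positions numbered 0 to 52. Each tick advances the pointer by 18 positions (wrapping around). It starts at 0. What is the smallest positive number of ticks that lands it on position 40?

14

18⁻¹ ≡ 3 (mod 53) because 18·3 = 54 = 1·53 + 1.
Multiplying both sides by 3: x ≡ 3·40 = 120 ≡ 14 (mod 53).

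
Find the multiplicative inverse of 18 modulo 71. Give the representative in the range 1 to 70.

4

18·4 = 72 = 1·71 + 1, so 18⁻¹ ≡ 4 (mod 71).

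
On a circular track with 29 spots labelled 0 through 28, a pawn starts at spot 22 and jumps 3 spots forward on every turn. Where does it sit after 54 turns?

10

54·3 = 162.
162 = 5·29 + 17, so 162 mod 29 = 17.
(22 + 17) mod 29 = 10.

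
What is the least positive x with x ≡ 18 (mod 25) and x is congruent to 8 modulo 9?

x ≡ 8 (mod 9) gives x ∈ {8, 17, 26, 35, 44, 53, 62, 71, …}.
The first of these with x mod 25 = 18 is 143.

143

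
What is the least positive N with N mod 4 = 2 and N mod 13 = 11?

Since 13·1 ≡ 1 (mod 4), take x = 11 + 13·((2−11)·1 mod 4) = 11 + 13·3 = 50.
Check: 50 mod 4 = 2, 50 mod 13 = 11.

50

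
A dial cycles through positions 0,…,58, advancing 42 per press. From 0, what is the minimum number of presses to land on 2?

45

42⁻¹ ≡ 52 (mod 59) because 42·52 = 2184 = 37·59 + 1.
Multiplying both sides by 52: x ≡ 52·2 = 104 ≡ 45 (mod 59).
Check: 42·45 = 1890 = 32·59 + 2.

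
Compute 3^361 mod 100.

3

By repeated squaring mod 100: 3^1≡3, 3^2≡9, 3^4≡81, 3^8≡61, 3^16≡21, 3^32≡41, 3^64≡81, 3^128≡61, 3^256≡21.
Since 361 = 1 + 8 + 32 + 64 + 256 in binary, 3^361 ≡ 3·61·41·81·21 ≡ 3 (mod 100).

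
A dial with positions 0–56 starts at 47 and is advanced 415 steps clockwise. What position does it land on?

6

415 − 7·57 = 16, so 415 ≡ 16 (mod 57).
(47 + 16) mod 57 = 6.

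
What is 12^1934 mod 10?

4

Last digits of 2^n: 2, 4, 8, 6 (period 4).
1934 mod 4 = 2, so the last digit matches 2^2 = 4.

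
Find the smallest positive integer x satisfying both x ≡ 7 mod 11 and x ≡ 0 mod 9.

18

x ≡ 0 (mod 9) gives x ∈ {0, 9, 18}.
The first of these with x mod 11 = 7 is 18.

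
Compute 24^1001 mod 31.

11

Square-and-reduce mod 31: 24^1≡24, 24^2≡18, 24^4≡14, 24^8≡10, 24^16≡7, 24^32≡18, 24^64≡14, 24^128≡10, 24^256≡7, 24^512≡18.
Since 1001 = 1 + 8 + 32 + 64 + 128 + 256 + 512 in binary, 24^1001 ≡ 24·10·18·14·10·7·18 ≡ 11 (mod 31).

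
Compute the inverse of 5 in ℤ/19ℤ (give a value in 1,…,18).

5·4 = 20 = 1·19 + 1, so 5⁻¹ ≡ 4 (mod 19).

4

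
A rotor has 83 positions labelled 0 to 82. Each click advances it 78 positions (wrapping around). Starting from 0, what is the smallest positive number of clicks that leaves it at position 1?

83 = 1·78 + 5
78 = 15·5 + 3
5 = 1·3 + 2
3 = 1·2 + 1
2 = 2·1 + 0
Back-substituting gives 78·33 ≡ 1 (mod 83).

33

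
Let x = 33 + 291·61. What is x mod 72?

291·61 = 17751.
Dividing 17751 by 72 gives quotient 246 and remainder 39.
(33 + 39) mod 72 = 0.

0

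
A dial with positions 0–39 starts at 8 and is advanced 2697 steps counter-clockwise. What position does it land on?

2697 = 67·40 + 17, so 2697 mod 40 = 17.
(8 − 17) mod 40 = 31.

31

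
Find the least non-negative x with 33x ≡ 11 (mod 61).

33⁻¹ ≡ 37 (mod 61) because 33·37 = 1221 = 20·61 + 1.
So x ≡ 37·11 = 407 ≡ 41 (mod 61).

41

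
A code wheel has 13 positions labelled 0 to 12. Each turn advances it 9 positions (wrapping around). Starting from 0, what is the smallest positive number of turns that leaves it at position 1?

3

9·3 = 27 = 2·13 + 1, so 9⁻¹ ≡ 3 (mod 13).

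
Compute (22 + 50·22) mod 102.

0

50·22 = 1100.
1100 mod 102 = 80 (since 10·102 = 1020).
(22 + 80) mod 102 = 0.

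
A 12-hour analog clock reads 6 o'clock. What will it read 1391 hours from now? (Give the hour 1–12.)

1391 mod 12 = 11 (since 115·12 = 1380).
6 + 11 → 5 on a 12-hour dial.

5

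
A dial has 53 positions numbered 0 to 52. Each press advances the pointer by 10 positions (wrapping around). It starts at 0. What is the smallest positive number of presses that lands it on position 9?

38

The inverse of 10 mod 53 is 16 (since 10·16 = 160 ≡ 1).
So x ≡ 16·9 = 144 ≡ 38 (mod 53).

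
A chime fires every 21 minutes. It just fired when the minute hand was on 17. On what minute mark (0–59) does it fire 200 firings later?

17

200·21 = 4200.
4200 − 70·60 = 0, so 4200 ≡ 0 (mod 60).
(17 + 0) mod 60 = 17.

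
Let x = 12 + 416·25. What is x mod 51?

8

416·25 = 10400.
10400 = 203·51 + 47, so 10400 mod 51 = 47.
(12 + 47) mod 51 = 8.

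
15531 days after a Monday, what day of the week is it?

Saturday

15531 mod 7 = 5 (since 2218·7 = 15526).
Monday + 5 days → Saturday.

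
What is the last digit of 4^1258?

The units digit of 4^n cycles with period 2: 4, 6, …
1258 mod 2 = 0, so the last digit matches 4^2 = 6.

6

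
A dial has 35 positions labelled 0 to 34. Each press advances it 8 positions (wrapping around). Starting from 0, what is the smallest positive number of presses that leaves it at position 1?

35 = 4·8 + 3
8 = 2·3 + 2
3 = 1·2 + 1
2 = 2·1 + 0
Back-substituting gives 8·22 ≡ 1 (mod 35).

22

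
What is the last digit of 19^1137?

The units digit of 19^n cycles with period 2: 9, 1, …
1137 mod 2 = 1, so the last digit matches 9^1 = 9.

9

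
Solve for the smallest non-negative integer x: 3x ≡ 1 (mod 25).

17

The inverse of 3 mod 25 is 17 (since 3·17 = 51 ≡ 1).
So x ≡ 17·1 = 17 ≡ 17 (mod 25).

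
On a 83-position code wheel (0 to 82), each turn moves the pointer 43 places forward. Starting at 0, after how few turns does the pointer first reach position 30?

20

The inverse of 43 mod 83 is 56 (since 43·56 = 2408 ≡ 1).
Multiplying both sides by 56: x ≡ 56·30 = 1680 ≡ 20 (mod 83).
Check: 43·20 = 860 = 10·83 + 30.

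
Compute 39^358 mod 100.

Square-and-reduce mod 100: 39^1≡39, 39^2≡21, 39^4≡41, 39^8≡81, 39^16≡61, 39^32≡21, 39^64≡41, 39^128≡81, 39^256≡61.
358 = 2 + 4 + 32 + 64 + 256, so 39^358 ≡ 21·41·21·41·61 ≡ 81 (mod 100).

81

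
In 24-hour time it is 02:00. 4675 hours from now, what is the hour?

21

4675 mod 24 = 19 (since 194·24 = 4656).
(2 + 19) mod 24 = 21.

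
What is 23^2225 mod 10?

The units digit of 23^n cycles with period 4: 3, 9, 7, 1, …
2225 mod 4 = 1, so the last digit matches 3^1 = 3.

3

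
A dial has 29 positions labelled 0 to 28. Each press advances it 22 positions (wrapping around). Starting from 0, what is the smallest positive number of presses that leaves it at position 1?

29 = 1·22 + 7
22 = 3·7 + 1
7 = 7·1 + 0
Back-substituting gives 22·4 ≡ 1 (mod 29).

4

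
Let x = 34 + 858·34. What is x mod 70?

858·34 = 29172.
29172 = 416·70 + 52, so 29172 mod 70 = 52.
(34 + 52) mod 70 = 16.

16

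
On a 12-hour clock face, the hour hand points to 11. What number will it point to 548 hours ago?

548 = 45·12 + 8, so 548 mod 12 = 8.
11 − 8 → 3 on a 12-hour dial.

3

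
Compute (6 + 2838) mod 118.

Dividing 2838 by 118 gives quotient 24 and remainder 6.
(6 + 6) mod 118 = 12.

12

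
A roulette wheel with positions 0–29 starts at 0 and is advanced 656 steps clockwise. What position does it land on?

Dividing 656 by 30 gives quotient 21 and remainder 26.
(0 + 26) mod 30 = 26.

26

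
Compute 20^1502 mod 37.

4

By repeated squaring mod 37: 20^1≡20, 20^2≡30, 20^4≡12, 20^8≡33, 20^16≡16, 20^32≡34, 20^64≡9, 20^128≡7, 20^256≡12, 20^512≡33, 20^1024≡16.
Since 1502 = 2 + 4 + 8 + 16 + 64 + 128 + 256 + 1024 in binary, 20^1502 ≡ 30·12·33·16·9·7·12·16 ≡ 4 (mod 37).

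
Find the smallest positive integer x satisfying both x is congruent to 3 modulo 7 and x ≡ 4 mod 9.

31

Since 9·4 ≡ 1 (mod 7), take x = 4 + 9·((3−4)·4 mod 7) = 4 + 9·3 = 31.
Check: 31 mod 7 = 3, 31 mod 9 = 4.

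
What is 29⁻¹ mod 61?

29·40 = 1160 = 19·61 + 1, so 29⁻¹ ≡ 40 (mod 61).

40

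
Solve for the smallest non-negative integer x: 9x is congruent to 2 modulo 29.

The inverse of 9 mod 29 is 13 (since 9·13 = 117 ≡ 1).
So x ≡ 13·2 = 26 ≡ 26 (mod 29).

26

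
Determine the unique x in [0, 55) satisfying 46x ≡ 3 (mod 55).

18

The inverse of 46 mod 55 is 6 (since 46·6 = 276 ≡ 1).
So x ≡ 6·3 = 18 ≡ 18 (mod 55).
Check: 46·18 = 828 = 15·55 + 3.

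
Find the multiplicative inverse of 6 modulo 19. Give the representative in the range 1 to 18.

16

6·16 = 96 = 5·19 + 1, so 6⁻¹ ≡ 16 (mod 19).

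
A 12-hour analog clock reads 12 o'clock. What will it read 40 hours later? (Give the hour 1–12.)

40 = 3·12 + 4, so 40 mod 12 = 4.
12 + 4 → 4 on a 12-hour dial.

4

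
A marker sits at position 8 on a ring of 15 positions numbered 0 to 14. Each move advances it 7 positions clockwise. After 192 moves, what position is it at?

192·7 = 1344.
1344 = 89·15 + 9, so 1344 mod 15 = 9.
(8 + 9) mod 15 = 2.

2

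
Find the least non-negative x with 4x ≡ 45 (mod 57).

4⁻¹ ≡ 43 (mod 57) because 4·43 = 172 = 3·57 + 1.
Multiplying both sides by 43: x ≡ 43·45 = 1935 ≡ 54 (mod 57).
Check: 4·54 = 216 = 3·57 + 45.

54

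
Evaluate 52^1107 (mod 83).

82

Square-and-reduce mod 83: 52^1≡52, 52^2≡48, 52^4≡63, 52^8≡68, 52^16≡59, 52^32≡78, 52^64≡25, 52^128≡44, 52^256≡27, 52^512≡65, 52^1024≡75.
1107 = 1 + 2 + 16 + 64 + 1024, so 52^1107 ≡ 52·48·59·25·75 ≡ 82 (mod 83).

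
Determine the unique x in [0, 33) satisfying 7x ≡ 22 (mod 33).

22

The inverse of 7 mod 33 is 19 (since 7·19 = 133 ≡ 1).
So x ≡ 19·22 = 418 ≡ 22 (mod 33).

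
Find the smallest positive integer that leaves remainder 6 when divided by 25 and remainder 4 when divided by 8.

x ≡ 4 (mod 8) gives x ∈ {4, 12, 20, 28, 36, 44, 52, 60, …}.
The first of these with x mod 25 = 6 is 156.

156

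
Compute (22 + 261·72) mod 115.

261·72 = 18792.
Dividing 18792 by 115 gives quotient 163 and remainder 47.
(22 + 47) mod 115 = 69.

69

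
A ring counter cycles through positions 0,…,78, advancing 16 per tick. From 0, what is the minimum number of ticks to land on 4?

20

16⁻¹ ≡ 5 (mod 79) because 16·5 = 80 = 1·79 + 1.
So x ≡ 5·4 = 20 ≡ 20 (mod 79).
Check: 16·20 = 320 = 4·79 + 4.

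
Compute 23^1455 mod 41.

40

By repeated squaring mod 41: 23^1≡23, 23^2≡37, 23^4≡16, 23^8≡10, 23^16≡18, 23^32≡37, 23^64≡16, 23^128≡10, 23^256≡18, 23^512≡37, 23^1024≡16.
Since 1455 = 1 + 2 + 4 + 8 + 32 + 128 + 256 + 1024 in binary, 23^1455 ≡ 23·37·16·10·37·10·18·16 ≡ 40 (mod 41).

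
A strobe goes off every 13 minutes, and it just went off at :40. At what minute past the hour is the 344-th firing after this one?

344·13 = 4472.
4472 = 74·60 + 32, so 4472 mod 60 = 32.
(40 + 32) mod 60 = 12.

12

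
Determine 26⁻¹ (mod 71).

26·41 = 1066 = 15·71 + 1, so 26⁻¹ ≡ 41 (mod 71).

41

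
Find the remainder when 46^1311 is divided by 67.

8

Successive squares of 46 mod 67: 46^1≡46, 46^2≡39, 46^4≡47, 46^8≡65, 46^16≡4, 46^32≡16, 46^64≡55, 46^128≡10, 46^256≡33, 46^512≡17, 46^1024≡21.
1311 = 1 + 2 + 4 + 8 + 16 + 256 + 1024, so 46^1311 ≡ 46·39·47·65·4·33·21 ≡ 8 (mod 67).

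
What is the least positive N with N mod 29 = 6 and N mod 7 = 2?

x ≡ 2 (mod 7) gives x ∈ {2, 9, 16, 23, 30, 37, 44, 51, …}.
The first of these with x mod 29 = 6 is 93.

93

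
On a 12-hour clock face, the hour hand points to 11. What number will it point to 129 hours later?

129 mod 12 = 9 (since 10·12 = 120).
11 + 9 → 8 on a 12-hour dial.

8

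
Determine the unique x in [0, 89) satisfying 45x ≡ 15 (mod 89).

The inverse of 45 mod 89 is 2 (since 45·2 = 90 ≡ 1).
So x ≡ 2·15 = 30 ≡ 30 (mod 89).

30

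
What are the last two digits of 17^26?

69

By repeated squaring mod 100: 17^1≡17, 17^2≡89, 17^4≡21, 17^8≡41, 17^16≡81.
Since 26 = 2 + 8 + 16 in binary, 17^26 ≡ 89·41·81 ≡ 69 (mod 100).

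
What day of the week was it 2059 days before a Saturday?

Friday

2059 mod 7 = 1 (since 294·7 = 2058).
Saturday − 1 day → Friday.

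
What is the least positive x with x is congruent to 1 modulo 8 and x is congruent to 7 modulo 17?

Since 17·1 ≡ 1 (mod 8), take x = 7 + 17·((1−7)·1 mod 8) = 7 + 17·2 = 41.
Check: 41 mod 8 = 1, 41 mod 17 = 7.

41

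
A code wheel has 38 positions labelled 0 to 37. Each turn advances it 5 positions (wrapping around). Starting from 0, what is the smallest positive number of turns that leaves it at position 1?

5·23 = 115 = 3·38 + 1, so 5⁻¹ ≡ 23 (mod 38).

23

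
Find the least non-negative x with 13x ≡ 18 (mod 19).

13⁻¹ ≡ 3 (mod 19) because 13·3 = 39 = 2·19 + 1.
So x ≡ 3·18 = 54 ≡ 16 (mod 19).

16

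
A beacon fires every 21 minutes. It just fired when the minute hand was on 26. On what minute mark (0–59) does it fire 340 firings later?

340·21 = 7140.
7140 − 119·60 = 0, so 7140 ≡ 0 (mod 60).
(26 + 0) mod 60 = 26.

26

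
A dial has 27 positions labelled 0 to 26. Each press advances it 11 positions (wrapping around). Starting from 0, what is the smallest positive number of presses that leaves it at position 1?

5

27 = 2·11 + 5
11 = 2·5 + 1
5 = 5·1 + 0
Back-substituting gives 11·5 ≡ 1 (mod 27).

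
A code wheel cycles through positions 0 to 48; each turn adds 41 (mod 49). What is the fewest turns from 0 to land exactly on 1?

49 = 1·41 + 8
41 = 5·8 + 1
8 = 8·1 + 0
Back-substituting gives 41·6 ≡ 1 (mod 49).

6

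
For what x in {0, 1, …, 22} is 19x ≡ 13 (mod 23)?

14

The inverse of 19 mod 23 is 17 (since 19·17 = 323 ≡ 1).
So x ≡ 17·13 = 221 ≡ 14 (mod 23).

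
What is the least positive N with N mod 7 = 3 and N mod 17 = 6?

108

x ≡ 3 (mod 7) gives x ∈ {3, 10, 17, 24, 31, 38, 45, 52, …}.
The first of these with x mod 17 = 6 is 108.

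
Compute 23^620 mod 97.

Successive squares of 23 mod 97: 23^1≡23, 23^2≡44, 23^4≡93, 23^8≡16, 23^16≡62, 23^32≡61, 23^64≡35, 23^128≡61, 23^256≡35, 23^512≡61.
620 = 4 + 8 + 32 + 64 + 512, so 23^620 ≡ 93·16·61·35·61 ≡ 73 (mod 97).

73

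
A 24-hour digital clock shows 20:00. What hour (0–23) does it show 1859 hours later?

1859 = 77·24 + 11, so 1859 mod 24 = 11.
(20 + 11) mod 24 = 7.

7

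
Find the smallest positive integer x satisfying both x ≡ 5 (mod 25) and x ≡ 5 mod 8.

5

x ≡ 5 (mod 8) gives x ∈ {5}.
The first of these with x mod 25 = 5 is 5.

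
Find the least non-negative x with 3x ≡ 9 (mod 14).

The inverse of 3 mod 14 is 5 (since 3·5 = 15 ≡ 1).
Multiplying both sides by 5: x ≡ 5·9 = 45 ≡ 3 (mod 14).

3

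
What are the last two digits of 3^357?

Square-and-reduce mod 100: 3^1≡3, 3^2≡9, 3^4≡81, 3^8≡61, 3^16≡21, 3^32≡41, 3^64≡81, 3^128≡61, 3^256≡21.
357 = 1 + 4 + 32 + 64 + 256, so 3^357 ≡ 3·81·41·81·21 ≡ 63 (mod 100).

63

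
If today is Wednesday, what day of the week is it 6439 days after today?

Tuesday

6439 = 919·7 + 6, so 6439 mod 7 = 6.
Wednesday + 6 days → Tuesday.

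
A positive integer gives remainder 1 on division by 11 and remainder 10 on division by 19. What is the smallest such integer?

67

x ≡ 1 (mod 11) gives x ∈ {1, 12, 23, 34, 45, 56, 67}.
The first of these with x mod 19 = 10 is 67.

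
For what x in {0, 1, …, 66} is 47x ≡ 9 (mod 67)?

23

The inverse of 47 mod 67 is 10 (since 47·10 = 470 ≡ 1).
So x ≡ 10·9 = 90 ≡ 23 (mod 67).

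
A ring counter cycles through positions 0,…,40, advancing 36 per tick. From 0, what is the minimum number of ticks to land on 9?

31

The inverse of 36 mod 41 is 8 (since 36·8 = 288 ≡ 1).
Multiplying both sides by 8: x ≡ 8·9 = 72 ≡ 31 (mod 41).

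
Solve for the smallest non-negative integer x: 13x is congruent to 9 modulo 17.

2

The inverse of 13 mod 17 is 4 (since 13·4 = 52 ≡ 1).
Multiplying both sides by 4: x ≡ 4·9 = 36 ≡ 2 (mod 17).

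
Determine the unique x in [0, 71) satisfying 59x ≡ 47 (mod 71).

The inverse of 59 mod 71 is 65 (since 59·65 = 3835 ≡ 1).
So x ≡ 65·47 = 3055 ≡ 2 (mod 71).
Check: 59·2 = 118 = 1·71 + 47.

2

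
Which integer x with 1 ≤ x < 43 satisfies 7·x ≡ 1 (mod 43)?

37

43 = 6·7 + 1
7 = 7·1 + 0
Back-substituting gives 7·37 ≡ 1 (mod 43).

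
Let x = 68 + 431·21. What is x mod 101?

431·21 = 9051.
9051 = 89·101 + 62, so 9051 mod 101 = 62.
(68 + 62) mod 101 = 29.

29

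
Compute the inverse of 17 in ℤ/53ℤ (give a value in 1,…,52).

25

53 = 3·17 + 2
17 = 8·2 + 1
2 = 2·1 + 0
Back-substituting gives 17·25 ≡ 1 (mod 53).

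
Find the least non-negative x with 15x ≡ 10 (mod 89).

15⁻¹ ≡ 6 (mod 89) because 15·6 = 90 = 1·89 + 1.
Multiplying both sides by 6: x ≡ 6·10 = 60 ≡ 60 (mod 89).
Check: 15·60 = 900 = 10·89 + 10.

60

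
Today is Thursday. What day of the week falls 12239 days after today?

Sunday

12239 − 1748·7 = 3, so 12239 ≡ 3 (mod 7).
Thursday + 3 days → Sunday.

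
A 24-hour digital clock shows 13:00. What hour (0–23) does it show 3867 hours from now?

16

Dividing 3867 by 24 gives quotient 161 and remainder 3.
(13 + 3) mod 24 = 16.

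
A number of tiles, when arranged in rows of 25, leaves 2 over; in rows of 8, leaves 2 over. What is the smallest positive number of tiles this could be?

2

x ≡ 2 (mod 8) gives x ∈ {2}.
The first of these with x mod 25 = 2 is 2.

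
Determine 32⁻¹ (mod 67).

44

67 = 2·32 + 3
32 = 10·3 + 2
3 = 1·2 + 1
2 = 2·1 + 0
Back-substituting gives 32·44 ≡ 1 (mod 67).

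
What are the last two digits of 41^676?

By repeated squaring mod 100: 41^1≡41, 41^2≡81, 41^4≡61, 41^8≡21, 41^16≡41, 41^32≡81, 41^64≡61, 41^128≡21, 41^256≡41, 41^512≡81.
Since 676 = 4 + 32 + 128 + 512 in binary, 41^676 ≡ 61·81·21·81 ≡ 41 (mod 100).

41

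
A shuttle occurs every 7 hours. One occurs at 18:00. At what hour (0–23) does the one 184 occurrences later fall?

184·7 = 1288.
1288 − 53·24 = 16, so 1288 ≡ 16 (mod 24).
(18 + 16) mod 24 = 10.

10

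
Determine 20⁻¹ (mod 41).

20·39 = 780 = 19·41 + 1, so 20⁻¹ ≡ 39 (mod 41).

39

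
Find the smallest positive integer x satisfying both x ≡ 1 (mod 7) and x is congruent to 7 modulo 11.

Since 11·2 ≡ 1 (mod 7), take x = 7 + 11·((1−7)·2 mod 7) = 7 + 11·2 = 29.
Check: 29 mod 7 = 1, 29 mod 11 = 7.

29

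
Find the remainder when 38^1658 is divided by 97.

Square-and-reduce mod 97: 38^1≡38, 38^2≡86, 38^4≡24, 38^8≡91, 38^16≡36, 38^32≡35, 38^64≡61, 38^128≡35, 38^256≡61, 38^512≡35, 38^1024≡61.
Since 1658 = 2 + 8 + 16 + 32 + 64 + 512 + 1024 in binary, 38^1658 ≡ 86·91·36·35·61·35·61 ≡ 48 (mod 97).

48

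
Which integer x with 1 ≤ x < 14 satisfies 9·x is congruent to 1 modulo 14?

9·11 = 99 = 7·14 + 1, so 9⁻¹ ≡ 11 (mod 14).

11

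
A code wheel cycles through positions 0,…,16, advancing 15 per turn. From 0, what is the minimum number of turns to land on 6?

The inverse of 15 mod 17 is 8 (since 15·8 = 120 ≡ 1).
Multiplying both sides by 8: x ≡ 8·6 = 48 ≡ 14 (mod 17).
Check: 15·14 = 210 = 12·17 + 6.

14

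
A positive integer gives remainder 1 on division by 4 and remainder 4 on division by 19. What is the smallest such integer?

61

Since 19·3 ≡ 1 (mod 4), take x = 4 + 19·((1−4)·3 mod 4) = 4 + 19·3 = 61.
Check: 61 mod 4 = 1, 61 mod 19 = 4.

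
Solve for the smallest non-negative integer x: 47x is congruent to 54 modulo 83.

47⁻¹ ≡ 53 (mod 83) because 47·53 = 2491 = 30·83 + 1.
So x ≡ 53·54 = 2862 ≡ 40 (mod 83).

40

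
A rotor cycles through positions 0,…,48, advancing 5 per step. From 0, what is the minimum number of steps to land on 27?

25

5⁻¹ ≡ 10 (mod 49) because 5·10 = 50 = 1·49 + 1.
So x ≡ 10·27 = 270 ≡ 25 (mod 49).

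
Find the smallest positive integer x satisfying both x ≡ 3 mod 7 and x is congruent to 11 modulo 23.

80

x ≡ 3 (mod 7) gives x ∈ {3, 10, 17, 24, 31, 38, 45, 52, …}.
The first of these with x mod 23 = 11 is 80.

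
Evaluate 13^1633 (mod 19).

15

Successive squares of 13 mod 19: 13^1≡13, 13^2≡17, 13^4≡4, 13^8≡16, 13^16≡9, 13^32≡5, 13^64≡6, 13^128≡17, 13^256≡4, 13^512≡16, 13^1024≡9.
Since 1633 = 1 + 32 + 64 + 512 + 1024 in binary, 13^1633 ≡ 13·5·6·16·9 ≡ 15 (mod 19).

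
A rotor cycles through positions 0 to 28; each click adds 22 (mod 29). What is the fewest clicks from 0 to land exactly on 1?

29 = 1·22 + 7
22 = 3·7 + 1
7 = 7·1 + 0
Back-substituting gives 22·4 ≡ 1 (mod 29).

4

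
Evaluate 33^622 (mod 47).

Successive squares of 33 mod 47: 33^1≡33, 33^2≡8, 33^4≡17, 33^8≡7, 33^16≡2, 33^32≡4, 33^64≡16, 33^128≡21, 33^256≡18, 33^512≡42.
622 = 2 + 4 + 8 + 32 + 64 + 512, so 33^622 ≡ 8·17·7·4·16·42 ≡ 14 (mod 47).

14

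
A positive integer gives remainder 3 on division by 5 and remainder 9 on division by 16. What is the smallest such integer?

x ≡ 3 (mod 5) gives x ∈ {3, 8, 13, 18, 23, 28, 33, 38, …}.
The first of these with x mod 16 = 9 is 73.

73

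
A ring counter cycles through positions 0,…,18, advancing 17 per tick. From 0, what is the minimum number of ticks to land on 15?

The inverse of 17 mod 19 is 9 (since 17·9 = 153 ≡ 1).
So x ≡ 9·15 = 135 ≡ 2 (mod 19).
Check: 17·2 = 34 = 1·19 + 15.

2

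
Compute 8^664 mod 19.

Successive squares of 8 mod 19: 8^1≡8, 8^2≡7, 8^4≡11, 8^8≡7, 8^16≡11, 8^32≡7, 8^64≡11, 8^128≡7, 8^256≡11, 8^512≡7.
Since 664 = 8 + 16 + 128 + 512 in binary, 8^664 ≡ 7·11·7·7 ≡ 11 (mod 19).

11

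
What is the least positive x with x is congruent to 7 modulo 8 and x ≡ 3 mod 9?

39

x ≡ 7 (mod 8) gives x ∈ {7, 15, 23, 31, 39}.
The first of these with x mod 9 = 3 is 39.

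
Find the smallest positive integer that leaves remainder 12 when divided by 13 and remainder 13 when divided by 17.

x ≡ 12 (mod 13) gives x ∈ {12, 25, 38, 51, 64}.
The first of these with x mod 17 = 13 is 64.

64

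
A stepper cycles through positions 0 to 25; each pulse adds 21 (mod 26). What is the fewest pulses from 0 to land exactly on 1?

26 = 1·21 + 5
21 = 4·5 + 1
5 = 5·1 + 0
Back-substituting gives 21·5 ≡ 1 (mod 26).

5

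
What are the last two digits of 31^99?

Successive squares of 31 mod 100: 31^1≡31, 31^2≡61, 31^4≡21, 31^8≡41, 31^16≡81, 31^32≡61, 31^64≡21.
99 = 1 + 2 + 32 + 64, so 31^99 ≡ 31·61·61·21 ≡ 71 (mod 100).

71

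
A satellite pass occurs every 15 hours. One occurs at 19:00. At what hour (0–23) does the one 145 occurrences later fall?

10

145·15 = 2175.
2175 mod 24 = 15 (since 90·24 = 2160).
(19 + 15) mod 24 = 10.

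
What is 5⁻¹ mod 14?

3

14 = 2·5 + 4
5 = 1·4 + 1
4 = 4·1 + 0
Back-substituting gives 5·3 ≡ 1 (mod 14).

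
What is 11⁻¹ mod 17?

14

11·14 = 154 = 9·17 + 1, so 11⁻¹ ≡ 14 (mod 17).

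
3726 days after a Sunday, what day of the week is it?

Tuesday

3726 − 532·7 = 2, so 3726 ≡ 2 (mod 7).
Sunday + 2 days → Tuesday.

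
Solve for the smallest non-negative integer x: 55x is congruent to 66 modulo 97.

55⁻¹ ≡ 30 (mod 97) because 55·30 = 1650 = 17·97 + 1.
Multiplying both sides by 30: x ≡ 30·66 = 1980 ≡ 40 (mod 97).

40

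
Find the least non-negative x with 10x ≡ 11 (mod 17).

13

10⁻¹ ≡ 12 (mod 17) because 10·12 = 120 = 7·17 + 1.
So x ≡ 12·11 = 132 ≡ 13 (mod 17).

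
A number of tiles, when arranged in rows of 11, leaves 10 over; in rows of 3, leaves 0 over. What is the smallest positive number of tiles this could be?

21

x ≡ 0 (mod 3) gives x ∈ {0, 3, 6, 9, 12, 15, 18, 21}.
The first of these with x mod 11 = 10 is 21.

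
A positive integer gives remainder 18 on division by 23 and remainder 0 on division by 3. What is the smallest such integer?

x ≡ 0 (mod 3) gives x ∈ {0, 3, 6, 9, 12, 15, 18}.
The first of these with x mod 23 = 18 is 18.

18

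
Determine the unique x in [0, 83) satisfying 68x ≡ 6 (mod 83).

66

68⁻¹ ≡ 11 (mod 83) because 68·11 = 748 = 9·83 + 1.
So x ≡ 11·6 = 66 ≡ 66 (mod 83).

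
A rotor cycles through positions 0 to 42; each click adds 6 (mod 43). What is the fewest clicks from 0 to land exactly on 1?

36

6·36 = 216 = 5·43 + 1, so 6⁻¹ ≡ 36 (mod 43).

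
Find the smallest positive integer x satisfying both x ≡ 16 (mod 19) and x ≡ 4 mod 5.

54

Since 5·4 ≡ 1 (mod 19), take x = 4 + 5·((16−4)·4 mod 19) = 4 + 5·10 = 54.
Check: 54 mod 19 = 16, 54 mod 5 = 4.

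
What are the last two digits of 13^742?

69

By repeated squaring mod 100: 13^1≡13, 13^2≡69, 13^4≡61, 13^8≡21, 13^16≡41, 13^32≡81, 13^64≡61, 13^128≡21, 13^256≡41, 13^512≡81.
742 = 2 + 4 + 32 + 64 + 128 + 512, so 13^742 ≡ 69·61·81·61·21·81 ≡ 69 (mod 100).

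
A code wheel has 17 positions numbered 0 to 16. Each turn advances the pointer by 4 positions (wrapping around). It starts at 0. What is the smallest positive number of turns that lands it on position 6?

10

4⁻¹ ≡ 13 (mod 17) because 4·13 = 52 = 3·17 + 1.
Multiplying both sides by 13: x ≡ 13·6 = 78 ≡ 10 (mod 17).
Check: 4·10 = 40 = 2·17 + 6.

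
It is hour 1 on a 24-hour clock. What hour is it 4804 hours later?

5

4804 − 200·24 = 4, so 4804 ≡ 4 (mod 24).
(1 + 4) mod 24 = 5.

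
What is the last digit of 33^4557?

3

The units digit of 33^n cycles with period 4: 3, 9, 7, 1, …
4557 mod 4 = 1, so the last digit matches 3^1 = 3.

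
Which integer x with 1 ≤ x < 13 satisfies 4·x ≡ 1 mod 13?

13 = 3·4 + 1
4 = 4·1 + 0
Back-substituting gives 4·10 ≡ 1 (mod 13).

10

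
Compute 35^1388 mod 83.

By repeated squaring mod 83: 35^1≡35, 35^2≡63, 35^4≡68, 35^8≡59, 35^16≡78, 35^32≡25, 35^64≡44, 35^128≡27, 35^256≡65, 35^512≡75, 35^1024≡64.
Since 1388 = 4 + 8 + 32 + 64 + 256 + 1024 in binary, 35^1388 ≡ 68·59·25·44·65·64 ≡ 70 (mod 83).

70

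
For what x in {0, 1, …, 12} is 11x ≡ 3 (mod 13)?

11⁻¹ ≡ 6 (mod 13) because 11·6 = 66 = 5·13 + 1.
Multiplying both sides by 6: x ≡ 6·3 = 18 ≡ 5 (mod 13).
Check: 11·5 = 55 = 4·13 + 3.

5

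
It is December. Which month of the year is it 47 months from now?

Dividing 47 by 12 gives quotient 3 and remainder 11.
December + 11 months → November.

November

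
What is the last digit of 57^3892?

The units digit of 57^n cycles with period 4: 7, 9, 3, 1, …
3892 leaves remainder 0 on division by 4, so 57^3892 ends in 1.

1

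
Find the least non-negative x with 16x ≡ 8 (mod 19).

10

The inverse of 16 mod 19 is 6 (since 16·6 = 96 ≡ 1).
So x ≡ 6·8 = 48 ≡ 10 (mod 19).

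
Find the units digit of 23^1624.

Powers of 3 mod 10 repeat with period 4: 3, 9, 7, 1.
1624 mod 4 = 0, so the last digit matches 3^4 = 1.

1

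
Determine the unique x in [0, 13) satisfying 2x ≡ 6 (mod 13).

The inverse of 2 mod 13 is 7 (since 2·7 = 14 ≡ 1).
Multiplying both sides by 7: x ≡ 7·6 = 42 ≡ 3 (mod 13).
Check: 2·3 = 6 = 0·13 + 6.

3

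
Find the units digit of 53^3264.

1

Powers of 3 mod 10 repeat with period 4: 3, 9, 7, 1.
3264 leaves remainder 0 on division by 4, so 53^3264 ends in 1.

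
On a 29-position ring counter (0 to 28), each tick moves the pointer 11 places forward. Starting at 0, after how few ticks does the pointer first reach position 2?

The inverse of 11 mod 29 is 8 (since 11·8 = 88 ≡ 1).
Multiplying both sides by 8: x ≡ 8·2 = 16 ≡ 16 (mod 29).
Check: 11·16 = 176 = 6·29 + 2.

16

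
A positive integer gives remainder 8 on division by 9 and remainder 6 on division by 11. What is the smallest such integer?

17

Since 11·5 ≡ 1 (mod 9), take x = 6 + 11·((8−6)·5 mod 9) = 6 + 11·1 = 17.
Check: 17 mod 9 = 8, 17 mod 11 = 6.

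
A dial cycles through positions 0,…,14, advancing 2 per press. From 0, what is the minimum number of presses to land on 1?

2⁻¹ ≡ 8 (mod 15) because 2·8 = 16 = 1·15 + 1.
Multiplying both sides by 8: x ≡ 8·1 = 8 ≡ 8 (mod 15).

8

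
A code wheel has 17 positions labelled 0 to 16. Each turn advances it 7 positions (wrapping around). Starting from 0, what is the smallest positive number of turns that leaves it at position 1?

5

7·5 = 35 = 2·17 + 1, so 7⁻¹ ≡ 5 (mod 17).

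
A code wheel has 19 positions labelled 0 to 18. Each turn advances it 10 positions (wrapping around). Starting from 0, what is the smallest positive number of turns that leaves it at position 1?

19 = 1·10 + 9
10 = 1·9 + 1
9 = 9·1 + 0
Back-substituting gives 10·2 ≡ 1 (mod 19).

2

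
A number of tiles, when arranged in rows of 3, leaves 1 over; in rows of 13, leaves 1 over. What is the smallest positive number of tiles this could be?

1

x ≡ 1 (mod 3) gives x ∈ {1}.
The first of these with x mod 13 = 1 is 1.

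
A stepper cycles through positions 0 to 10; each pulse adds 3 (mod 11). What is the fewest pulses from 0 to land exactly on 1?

4

11 = 3·3 + 2
3 = 1·2 + 1
2 = 2·1 + 0
Back-substituting gives 3·4 ≡ 1 (mod 11).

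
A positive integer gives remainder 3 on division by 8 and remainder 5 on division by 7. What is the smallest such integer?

x ≡ 5 (mod 7) gives x ∈ {5, 12, 19}.
The first of these with x mod 8 = 3 is 19.

19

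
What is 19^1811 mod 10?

The units digit of 19^n cycles with period 2: 9, 1, …
1811 leaves remainder 1 on division by 2, so 19^1811 ends in 9.

9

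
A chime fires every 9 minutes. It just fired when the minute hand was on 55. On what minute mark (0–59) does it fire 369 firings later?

369·9 = 3321.
3321 mod 60 = 21 (since 55·60 = 3300).
(55 + 21) mod 60 = 16.

16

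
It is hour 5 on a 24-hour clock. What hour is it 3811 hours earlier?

3811 = 158·24 + 19, so 3811 mod 24 = 19.
(5 − 19) mod 24 = 10.

10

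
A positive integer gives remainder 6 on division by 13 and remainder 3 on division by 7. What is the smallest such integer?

x ≡ 3 (mod 7) gives x ∈ {3, 10, 17, 24, 31, 38, 45}.
The first of these with x mod 13 = 6 is 45.

45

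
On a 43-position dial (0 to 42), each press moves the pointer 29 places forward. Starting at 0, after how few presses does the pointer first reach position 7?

29⁻¹ ≡ 3 (mod 43) because 29·3 = 87 = 2·43 + 1.
So x ≡ 3·7 = 21 ≡ 21 (mod 43).

21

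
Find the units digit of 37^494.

Last digits of 7^n: 7, 9, 3, 1 (period 4).
494 mod 4 = 2, so the last digit matches 7^2 = 9.

9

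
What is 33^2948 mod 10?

1

Powers of 3 mod 10 repeat with period 4: 3, 9, 7, 1.
2948 leaves remainder 0 on division by 4, so 33^2948 ends in 1.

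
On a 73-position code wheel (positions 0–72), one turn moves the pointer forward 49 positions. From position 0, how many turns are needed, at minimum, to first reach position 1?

49·3 = 147 = 2·73 + 1, so 49⁻¹ ≡ 3 (mod 73).

3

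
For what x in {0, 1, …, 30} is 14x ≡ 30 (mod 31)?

14⁻¹ ≡ 20 (mod 31) because 14·20 = 280 = 9·31 + 1.
So x ≡ 20·30 = 600 ≡ 11 (mod 31).
Check: 14·11 = 154 = 4·31 + 30.

11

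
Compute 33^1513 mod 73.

33

Successive squares of 33 mod 73: 33^1≡33, 33^2≡67, 33^4≡36, 33^8≡55, 33^16≡32, 33^32≡2, 33^64≡4, 33^128≡16, 33^256≡37, 33^512≡55, 33^1024≡32.
1513 = 1 + 8 + 32 + 64 + 128 + 256 + 1024, so 33^1513 ≡ 33·55·2·4·16·37·32 ≡ 33 (mod 73).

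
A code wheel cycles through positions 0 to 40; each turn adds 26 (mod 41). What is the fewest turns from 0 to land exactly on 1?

30

26·30 = 780 = 19·41 + 1, so 26⁻¹ ≡ 30 (mod 41).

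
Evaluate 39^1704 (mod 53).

Successive squares of 39 mod 53: 39^1≡39, 39^2≡37, 39^4≡44, 39^8≡28, 39^16≡42, 39^32≡15, 39^64≡13, 39^128≡10, 39^256≡47, 39^512≡36, 39^1024≡24.
1704 = 8 + 32 + 128 + 512 + 1024, so 39^1704 ≡ 28·15·10·36·24 ≡ 49 (mod 53).

49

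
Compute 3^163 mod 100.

Successive squares of 3 mod 100: 3^1≡3, 3^2≡9, 3^4≡81, 3^8≡61, 3^16≡21, 3^32≡41, 3^64≡81, 3^128≡61.
163 = 1 + 2 + 32 + 128, so 3^163 ≡ 3·9·41·61 ≡ 27 (mod 100).

27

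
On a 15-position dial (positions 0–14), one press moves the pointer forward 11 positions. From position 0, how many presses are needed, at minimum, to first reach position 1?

15 = 1·11 + 4
11 = 2·4 + 3
4 = 1·3 + 1
3 = 3·1 + 0
Back-substituting gives 11·11 ≡ 1 (mod 15).

11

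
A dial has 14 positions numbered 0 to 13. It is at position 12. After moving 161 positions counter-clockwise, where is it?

161 mod 14 = 7 (since 11·14 = 154).
(12 − 7) mod 14 = 5.

5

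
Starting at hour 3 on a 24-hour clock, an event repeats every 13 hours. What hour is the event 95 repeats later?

95·13 = 1235.
1235 = 51·24 + 11, so 1235 mod 24 = 11.
(3 + 11) mod 24 = 14.

14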